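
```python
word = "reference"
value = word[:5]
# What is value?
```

word has length 9. The slice word[:5] selects indices [0, 1, 2, 3, 4] (0->'r', 1->'e', 2->'f', 3->'e', 4->'r'), giving 'refer'.

'refer'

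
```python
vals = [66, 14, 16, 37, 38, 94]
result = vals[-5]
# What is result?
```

vals has length 6. Negative index -5 maps to positive index 6 + (-5) = 1. vals[1] = 14.

14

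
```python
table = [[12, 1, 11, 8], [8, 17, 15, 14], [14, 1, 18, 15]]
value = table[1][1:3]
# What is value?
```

table[1] = [8, 17, 15, 14]. table[1] has length 4. The slice table[1][1:3] selects indices [1, 2] (1->17, 2->15), giving [17, 15].

[17, 15]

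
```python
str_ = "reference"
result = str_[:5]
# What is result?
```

str_ has length 9. The slice str_[:5] selects indices [0, 1, 2, 3, 4] (0->'r', 1->'e', 2->'f', 3->'e', 4->'r'), giving 'refer'.

'refer'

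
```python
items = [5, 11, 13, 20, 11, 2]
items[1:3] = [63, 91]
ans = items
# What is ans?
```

items starts as [5, 11, 13, 20, 11, 2] (length 6). The slice items[1:3] covers indices [1, 2] with values [11, 13]. Replacing that slice with [63, 91] (same length) produces [5, 63, 91, 20, 11, 2].

[5, 63, 91, 20, 11, 2]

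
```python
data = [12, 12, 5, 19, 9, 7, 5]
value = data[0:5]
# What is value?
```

data has length 7. The slice data[0:5] selects indices [0, 1, 2, 3, 4] (0->12, 1->12, 2->5, 3->19, 4->9), giving [12, 12, 5, 19, 9].

[12, 12, 5, 19, 9]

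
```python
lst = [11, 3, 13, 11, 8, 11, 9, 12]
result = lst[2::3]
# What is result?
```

lst has length 8. The slice lst[2::3] selects indices [2, 5] (2->13, 5->11), giving [13, 11].

[13, 11]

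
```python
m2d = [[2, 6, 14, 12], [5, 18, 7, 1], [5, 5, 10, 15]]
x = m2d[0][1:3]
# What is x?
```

m2d[0] = [2, 6, 14, 12]. m2d[0] has length 4. The slice m2d[0][1:3] selects indices [1, 2] (1->6, 2->14), giving [6, 14].

[6, 14]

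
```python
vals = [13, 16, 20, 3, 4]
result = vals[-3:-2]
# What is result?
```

vals has length 5. The slice vals[-3:-2] selects indices [2] (2->20), giving [20].

[20]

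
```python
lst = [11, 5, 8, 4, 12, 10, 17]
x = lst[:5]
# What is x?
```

lst has length 7. The slice lst[:5] selects indices [0, 1, 2, 3, 4] (0->11, 1->5, 2->8, 3->4, 4->12), giving [11, 5, 8, 4, 12].

[11, 5, 8, 4, 12]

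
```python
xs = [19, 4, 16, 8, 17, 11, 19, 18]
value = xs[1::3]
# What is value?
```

xs has length 8. The slice xs[1::3] selects indices [1, 4, 7] (1->4, 4->17, 7->18), giving [4, 17, 18].

[4, 17, 18]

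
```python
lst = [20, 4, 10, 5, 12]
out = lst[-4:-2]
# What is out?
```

lst has length 5. The slice lst[-4:-2] selects indices [1, 2] (1->4, 2->10), giving [4, 10].

[4, 10]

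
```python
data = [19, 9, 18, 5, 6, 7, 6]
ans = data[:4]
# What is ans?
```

data has length 7. The slice data[:4] selects indices [0, 1, 2, 3] (0->19, 1->9, 2->18, 3->5), giving [19, 9, 18, 5].

[19, 9, 18, 5]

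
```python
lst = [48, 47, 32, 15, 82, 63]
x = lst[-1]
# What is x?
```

lst has length 6. Negative index -1 maps to positive index 6 + (-1) = 5. lst[5] = 63.

63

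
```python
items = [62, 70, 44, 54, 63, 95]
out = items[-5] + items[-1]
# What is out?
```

items has length 6. Negative index -5 maps to positive index 6 + (-5) = 1. items[1] = 70.
items has length 6. Negative index -1 maps to positive index 6 + (-1) = 5. items[5] = 95.
Sum: 70 + 95 = 165.

165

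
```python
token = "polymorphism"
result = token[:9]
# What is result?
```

token has length 12. The slice token[:9] selects indices [0, 1, 2, 3, 4, 5, 6, 7, 8] (0->'p', 1->'o', 2->'l', 3->'y', 4->'m', 5->'o', 6->'r', 7->'p', 8->'h'), giving 'polymorph'.

'polymorph'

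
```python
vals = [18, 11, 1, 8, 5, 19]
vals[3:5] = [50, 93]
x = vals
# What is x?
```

vals starts as [18, 11, 1, 8, 5, 19] (length 6). The slice vals[3:5] covers indices [3, 4] with values [8, 5]. Replacing that slice with [50, 93] (same length) produces [18, 11, 1, 50, 93, 19].

[18, 11, 1, 50, 93, 19]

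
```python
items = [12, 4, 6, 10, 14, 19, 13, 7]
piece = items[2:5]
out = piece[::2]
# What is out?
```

items has length 8. The slice items[2:5] selects indices [2, 3, 4] (2->6, 3->10, 4->14), giving [6, 10, 14]. So piece = [6, 10, 14]. piece has length 3. The slice piece[::2] selects indices [0, 2] (0->6, 2->14), giving [6, 14].

[6, 14]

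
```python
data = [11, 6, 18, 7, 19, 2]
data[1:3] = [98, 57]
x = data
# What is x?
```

data starts as [11, 6, 18, 7, 19, 2] (length 6). The slice data[1:3] covers indices [1, 2] with values [6, 18]. Replacing that slice with [98, 57] (same length) produces [11, 98, 57, 7, 19, 2].

[11, 98, 57, 7, 19, 2]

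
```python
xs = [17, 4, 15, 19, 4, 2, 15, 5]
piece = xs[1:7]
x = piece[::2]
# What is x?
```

xs has length 8. The slice xs[1:7] selects indices [1, 2, 3, 4, 5, 6] (1->4, 2->15, 3->19, 4->4, 5->2, 6->15), giving [4, 15, 19, 4, 2, 15]. So piece = [4, 15, 19, 4, 2, 15]. piece has length 6. The slice piece[::2] selects indices [0, 2, 4] (0->4, 2->19, 4->2), giving [4, 19, 2].

[4, 19, 2]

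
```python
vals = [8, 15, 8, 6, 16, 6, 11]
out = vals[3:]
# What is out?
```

vals has length 7. The slice vals[3:] selects indices [3, 4, 5, 6] (3->6, 4->16, 5->6, 6->11), giving [6, 16, 6, 11].

[6, 16, 6, 11]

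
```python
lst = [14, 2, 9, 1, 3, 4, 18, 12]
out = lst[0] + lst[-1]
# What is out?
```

lst has length 8. lst[0] = 14.
lst has length 8. Negative index -1 maps to positive index 8 + (-1) = 7. lst[7] = 12.
Sum: 14 + 12 = 26.

26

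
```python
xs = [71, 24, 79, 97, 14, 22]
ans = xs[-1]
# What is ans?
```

xs has length 6. Negative index -1 maps to positive index 6 + (-1) = 5. xs[5] = 22.

22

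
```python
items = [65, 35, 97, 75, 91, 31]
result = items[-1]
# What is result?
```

items has length 6. Negative index -1 maps to positive index 6 + (-1) = 5. items[5] = 31.

31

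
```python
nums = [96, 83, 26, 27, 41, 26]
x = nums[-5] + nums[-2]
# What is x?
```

nums has length 6. Negative index -5 maps to positive index 6 + (-5) = 1. nums[1] = 83.
nums has length 6. Negative index -2 maps to positive index 6 + (-2) = 4. nums[4] = 41.
Sum: 83 + 41 = 124.

124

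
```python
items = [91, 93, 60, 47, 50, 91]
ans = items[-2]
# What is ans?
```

items has length 6. Negative index -2 maps to positive index 6 + (-2) = 4. items[4] = 50.

50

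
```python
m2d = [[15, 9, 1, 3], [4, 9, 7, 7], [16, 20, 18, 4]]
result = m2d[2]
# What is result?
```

m2d has 3 rows. Row 2 is [16, 20, 18, 4].

[16, 20, 18, 4]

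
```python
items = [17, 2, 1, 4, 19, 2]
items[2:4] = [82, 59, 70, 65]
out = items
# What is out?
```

items starts as [17, 2, 1, 4, 19, 2] (length 6). The slice items[2:4] covers indices [2, 3] with values [1, 4]. Replacing that slice with [82, 59, 70, 65] (different length) produces [17, 2, 82, 59, 70, 65, 19, 2].

[17, 2, 82, 59, 70, 65, 19, 2]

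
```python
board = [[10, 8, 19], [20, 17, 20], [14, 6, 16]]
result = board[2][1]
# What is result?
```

board[2] = [14, 6, 16]. Taking column 1 of that row yields 6.

6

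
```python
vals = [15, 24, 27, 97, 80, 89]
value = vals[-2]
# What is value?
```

vals has length 6. Negative index -2 maps to positive index 6 + (-2) = 4. vals[4] = 80.

80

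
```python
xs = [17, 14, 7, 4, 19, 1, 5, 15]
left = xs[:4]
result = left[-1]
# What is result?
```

xs has length 8. The slice xs[:4] selects indices [0, 1, 2, 3] (0->17, 1->14, 2->7, 3->4), giving [17, 14, 7, 4]. So left = [17, 14, 7, 4]. Then left[-1] = 4.

4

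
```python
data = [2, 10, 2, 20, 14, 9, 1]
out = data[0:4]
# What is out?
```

data has length 7. The slice data[0:4] selects indices [0, 1, 2, 3] (0->2, 1->10, 2->2, 3->20), giving [2, 10, 2, 20].

[2, 10, 2, 20]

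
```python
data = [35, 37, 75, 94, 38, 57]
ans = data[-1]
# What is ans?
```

data has length 6. Negative index -1 maps to positive index 6 + (-1) = 5. data[5] = 57.

57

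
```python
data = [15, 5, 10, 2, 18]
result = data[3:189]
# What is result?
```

data has length 5. The slice data[3:189] selects indices [3, 4] (3->2, 4->18), giving [2, 18].

[2, 18]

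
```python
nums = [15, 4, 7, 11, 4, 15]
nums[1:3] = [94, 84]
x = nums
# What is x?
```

nums starts as [15, 4, 7, 11, 4, 15] (length 6). The slice nums[1:3] covers indices [1, 2] with values [4, 7]. Replacing that slice with [94, 84] (same length) produces [15, 94, 84, 11, 4, 15].

[15, 94, 84, 11, 4, 15]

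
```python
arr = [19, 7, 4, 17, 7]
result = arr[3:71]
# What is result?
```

arr has length 5. The slice arr[3:71] selects indices [3, 4] (3->17, 4->7), giving [17, 7].

[17, 7]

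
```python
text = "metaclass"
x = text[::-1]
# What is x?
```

text has length 9. The slice text[::-1] selects indices [8, 7, 6, 5, 4, 3, 2, 1, 0] (8->'s', 7->'s', 6->'a', 5->'l', 4->'c', 3->'a', 2->'t', 1->'e', 0->'m'), giving 'ssalcatem'.

'ssalcatem'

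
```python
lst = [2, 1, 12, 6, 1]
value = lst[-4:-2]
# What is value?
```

lst has length 5. The slice lst[-4:-2] selects indices [1, 2] (1->1, 2->12), giving [1, 12].

[1, 12]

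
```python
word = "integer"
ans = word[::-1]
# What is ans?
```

word has length 7. The slice word[::-1] selects indices [6, 5, 4, 3, 2, 1, 0] (6->'r', 5->'e', 4->'g', 3->'e', 2->'t', 1->'n', 0->'i'), giving 'regetni'.

'regetni'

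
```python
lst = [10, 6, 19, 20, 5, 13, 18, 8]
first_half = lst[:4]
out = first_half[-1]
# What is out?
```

lst has length 8. The slice lst[:4] selects indices [0, 1, 2, 3] (0->10, 1->6, 2->19, 3->20), giving [10, 6, 19, 20]. So first_half = [10, 6, 19, 20]. Then first_half[-1] = 20.

20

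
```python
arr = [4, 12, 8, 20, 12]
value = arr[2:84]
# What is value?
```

arr has length 5. The slice arr[2:84] selects indices [2, 3, 4] (2->8, 3->20, 4->12), giving [8, 20, 12].

[8, 20, 12]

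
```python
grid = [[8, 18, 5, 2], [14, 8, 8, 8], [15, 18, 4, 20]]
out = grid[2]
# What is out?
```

grid has 3 rows. Row 2 is [15, 18, 4, 20].

[15, 18, 4, 20]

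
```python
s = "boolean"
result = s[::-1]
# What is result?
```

s has length 7. The slice s[::-1] selects indices [6, 5, 4, 3, 2, 1, 0] (6->'n', 5->'a', 4->'e', 3->'l', 2->'o', 1->'o', 0->'b'), giving 'naeloob'.

'naeloob'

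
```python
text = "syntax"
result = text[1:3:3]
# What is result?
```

text has length 6. The slice text[1:3:3] selects indices [1] (1->'y'), giving 'y'.

'y'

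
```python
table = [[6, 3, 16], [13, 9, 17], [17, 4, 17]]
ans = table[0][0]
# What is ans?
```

table[0] = [6, 3, 16]. Taking column 0 of that row yields 6.

6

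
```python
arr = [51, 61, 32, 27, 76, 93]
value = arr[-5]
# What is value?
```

arr has length 6. Negative index -5 maps to positive index 6 + (-5) = 1. arr[1] = 61.

61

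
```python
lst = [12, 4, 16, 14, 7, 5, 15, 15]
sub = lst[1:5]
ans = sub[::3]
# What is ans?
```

lst has length 8. The slice lst[1:5] selects indices [1, 2, 3, 4] (1->4, 2->16, 3->14, 4->7), giving [4, 16, 14, 7]. So sub = [4, 16, 14, 7]. sub has length 4. The slice sub[::3] selects indices [0, 3] (0->4, 3->7), giving [4, 7].

[4, 7]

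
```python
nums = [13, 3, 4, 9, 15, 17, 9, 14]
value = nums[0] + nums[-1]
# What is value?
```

nums has length 8. nums[0] = 13.
nums has length 8. Negative index -1 maps to positive index 8 + (-1) = 7. nums[7] = 14.
Sum: 13 + 14 = 27.

27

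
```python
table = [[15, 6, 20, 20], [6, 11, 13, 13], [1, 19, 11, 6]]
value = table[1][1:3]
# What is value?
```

table[1] = [6, 11, 13, 13]. table[1] has length 4. The slice table[1][1:3] selects indices [1, 2] (1->11, 2->13), giving [11, 13].

[11, 13]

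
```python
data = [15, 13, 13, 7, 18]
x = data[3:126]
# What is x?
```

data has length 5. The slice data[3:126] selects indices [3, 4] (3->7, 4->18), giving [7, 18].

[7, 18]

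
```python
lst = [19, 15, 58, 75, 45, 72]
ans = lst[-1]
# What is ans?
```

lst has length 6. Negative index -1 maps to positive index 6 + (-1) = 5. lst[5] = 72.

72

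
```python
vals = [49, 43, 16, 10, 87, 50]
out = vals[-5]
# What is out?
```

vals has length 6. Negative index -5 maps to positive index 6 + (-5) = 1. vals[1] = 43.

43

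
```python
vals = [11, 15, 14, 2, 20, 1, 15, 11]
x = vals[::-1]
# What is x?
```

vals has length 8. The slice vals[::-1] selects indices [7, 6, 5, 4, 3, 2, 1, 0] (7->11, 6->15, 5->1, 4->20, 3->2, 2->14, 1->15, 0->11), giving [11, 15, 1, 20, 2, 14, 15, 11].

[11, 15, 1, 20, 2, 14, 15, 11]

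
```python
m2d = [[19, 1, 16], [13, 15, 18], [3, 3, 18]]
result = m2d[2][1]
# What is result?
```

m2d[2] = [3, 3, 18]. Taking column 1 of that row yields 3.

3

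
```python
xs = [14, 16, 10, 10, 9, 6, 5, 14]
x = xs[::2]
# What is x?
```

xs has length 8. The slice xs[::2] selects indices [0, 2, 4, 6] (0->14, 2->10, 4->9, 6->5), giving [14, 10, 9, 5].

[14, 10, 9, 5]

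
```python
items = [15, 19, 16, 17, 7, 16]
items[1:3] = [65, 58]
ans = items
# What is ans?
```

items starts as [15, 19, 16, 17, 7, 16] (length 6). The slice items[1:3] covers indices [1, 2] with values [19, 16]. Replacing that slice with [65, 58] (same length) produces [15, 65, 58, 17, 7, 16].

[15, 65, 58, 17, 7, 16]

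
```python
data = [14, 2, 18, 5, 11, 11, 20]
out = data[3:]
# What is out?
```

data has length 7. The slice data[3:] selects indices [3, 4, 5, 6] (3->5, 4->11, 5->11, 6->20), giving [5, 11, 11, 20].

[5, 11, 11, 20]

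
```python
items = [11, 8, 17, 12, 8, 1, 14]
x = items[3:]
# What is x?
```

items has length 7. The slice items[3:] selects indices [3, 4, 5, 6] (3->12, 4->8, 5->1, 6->14), giving [12, 8, 1, 14].

[12, 8, 1, 14]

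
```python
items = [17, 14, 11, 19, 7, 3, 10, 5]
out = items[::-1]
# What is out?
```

items has length 8. The slice items[::-1] selects indices [7, 6, 5, 4, 3, 2, 1, 0] (7->5, 6->10, 5->3, 4->7, 3->19, 2->11, 1->14, 0->17), giving [5, 10, 3, 7, 19, 11, 14, 17].

[5, 10, 3, 7, 19, 11, 14, 17]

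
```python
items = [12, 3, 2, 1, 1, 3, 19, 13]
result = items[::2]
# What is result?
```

items has length 8. The slice items[::2] selects indices [0, 2, 4, 6] (0->12, 2->2, 4->1, 6->19), giving [12, 2, 1, 19].

[12, 2, 1, 19]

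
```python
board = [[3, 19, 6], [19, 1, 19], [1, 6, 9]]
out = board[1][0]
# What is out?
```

board[1] = [19, 1, 19]. Taking column 0 of that row yields 19.

19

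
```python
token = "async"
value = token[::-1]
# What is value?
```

token has length 5. The slice token[::-1] selects indices [4, 3, 2, 1, 0] (4->'c', 3->'n', 2->'y', 1->'s', 0->'a'), giving 'cnysa'.

'cnysa'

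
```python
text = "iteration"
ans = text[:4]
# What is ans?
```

text has length 9. The slice text[:4] selects indices [0, 1, 2, 3] (0->'i', 1->'t', 2->'e', 3->'r'), giving 'iter'.

'iter'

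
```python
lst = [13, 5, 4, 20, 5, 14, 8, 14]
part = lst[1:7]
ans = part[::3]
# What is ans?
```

lst has length 8. The slice lst[1:7] selects indices [1, 2, 3, 4, 5, 6] (1->5, 2->4, 3->20, 4->5, 5->14, 6->8), giving [5, 4, 20, 5, 14, 8]. So part = [5, 4, 20, 5, 14, 8]. part has length 6. The slice part[::3] selects indices [0, 3] (0->5, 3->5), giving [5, 5].

[5, 5]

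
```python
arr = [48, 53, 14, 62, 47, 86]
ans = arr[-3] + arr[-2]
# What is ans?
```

arr has length 6. Negative index -3 maps to positive index 6 + (-3) = 3. arr[3] = 62.
arr has length 6. Negative index -2 maps to positive index 6 + (-2) = 4. arr[4] = 47.
Sum: 62 + 47 = 109.

109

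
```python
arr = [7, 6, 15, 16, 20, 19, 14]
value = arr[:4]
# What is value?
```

arr has length 7. The slice arr[:4] selects indices [0, 1, 2, 3] (0->7, 1->6, 2->15, 3->16), giving [7, 6, 15, 16].

[7, 6, 15, 16]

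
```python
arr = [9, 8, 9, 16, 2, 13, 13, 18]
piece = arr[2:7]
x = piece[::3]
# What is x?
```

arr has length 8. The slice arr[2:7] selects indices [2, 3, 4, 5, 6] (2->9, 3->16, 4->2, 5->13, 6->13), giving [9, 16, 2, 13, 13]. So piece = [9, 16, 2, 13, 13]. piece has length 5. The slice piece[::3] selects indices [0, 3] (0->9, 3->13), giving [9, 13].

[9, 13]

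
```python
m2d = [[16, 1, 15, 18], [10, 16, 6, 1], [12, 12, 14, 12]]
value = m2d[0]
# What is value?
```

m2d has 3 rows. Row 0 is [16, 1, 15, 18].

[16, 1, 15, 18]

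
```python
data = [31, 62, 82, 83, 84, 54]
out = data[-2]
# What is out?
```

data has length 6. Negative index -2 maps to positive index 6 + (-2) = 4. data[4] = 84.

84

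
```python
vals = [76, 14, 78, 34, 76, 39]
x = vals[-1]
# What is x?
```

vals has length 6. Negative index -1 maps to positive index 6 + (-1) = 5. vals[5] = 39.

39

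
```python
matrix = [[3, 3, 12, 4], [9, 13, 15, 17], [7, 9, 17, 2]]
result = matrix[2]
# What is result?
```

matrix has 3 rows. Row 2 is [7, 9, 17, 2].

[7, 9, 17, 2]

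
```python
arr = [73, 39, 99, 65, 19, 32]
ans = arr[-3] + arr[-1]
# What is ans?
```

arr has length 6. Negative index -3 maps to positive index 6 + (-3) = 3. arr[3] = 65.
arr has length 6. Negative index -1 maps to positive index 6 + (-1) = 5. arr[5] = 32.
Sum: 65 + 32 = 97.

97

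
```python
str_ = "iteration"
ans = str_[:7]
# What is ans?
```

str_ has length 9. The slice str_[:7] selects indices [0, 1, 2, 3, 4, 5, 6] (0->'i', 1->'t', 2->'e', 3->'r', 4->'a', 5->'t', 6->'i'), giving 'iterati'.

'iterati'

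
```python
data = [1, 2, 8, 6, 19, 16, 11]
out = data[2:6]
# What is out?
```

data has length 7. The slice data[2:6] selects indices [2, 3, 4, 5] (2->8, 3->6, 4->19, 5->16), giving [8, 6, 19, 16].

[8, 6, 19, 16]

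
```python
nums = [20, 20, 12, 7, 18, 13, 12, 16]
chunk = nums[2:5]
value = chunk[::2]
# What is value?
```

nums has length 8. The slice nums[2:5] selects indices [2, 3, 4] (2->12, 3->7, 4->18), giving [12, 7, 18]. So chunk = [12, 7, 18]. chunk has length 3. The slice chunk[::2] selects indices [0, 2] (0->12, 2->18), giving [12, 18].

[12, 18]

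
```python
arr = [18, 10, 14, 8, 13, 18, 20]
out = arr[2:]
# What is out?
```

arr has length 7. The slice arr[2:] selects indices [2, 3, 4, 5, 6] (2->14, 3->8, 4->13, 5->18, 6->20), giving [14, 8, 13, 18, 20].

[14, 8, 13, 18, 20]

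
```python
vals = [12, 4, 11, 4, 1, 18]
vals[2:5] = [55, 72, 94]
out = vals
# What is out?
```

vals starts as [12, 4, 11, 4, 1, 18] (length 6). The slice vals[2:5] covers indices [2, 3, 4] with values [11, 4, 1]. Replacing that slice with [55, 72, 94] (same length) produces [12, 4, 55, 72, 94, 18].

[12, 4, 55, 72, 94, 18]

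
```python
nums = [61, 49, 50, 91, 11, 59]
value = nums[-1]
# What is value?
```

nums has length 6. Negative index -1 maps to positive index 6 + (-1) = 5. nums[5] = 59.

59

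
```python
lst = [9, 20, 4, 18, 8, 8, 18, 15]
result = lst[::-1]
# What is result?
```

lst has length 8. The slice lst[::-1] selects indices [7, 6, 5, 4, 3, 2, 1, 0] (7->15, 6->18, 5->8, 4->8, 3->18, 2->4, 1->20, 0->9), giving [15, 18, 8, 8, 18, 4, 20, 9].

[15, 18, 8, 8, 18, 4, 20, 9]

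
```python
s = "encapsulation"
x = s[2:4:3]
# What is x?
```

s has length 13. The slice s[2:4:3] selects indices [2] (2->'c'), giving 'c'.

'c'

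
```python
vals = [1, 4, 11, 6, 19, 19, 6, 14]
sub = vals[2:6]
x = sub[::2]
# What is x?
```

vals has length 8. The slice vals[2:6] selects indices [2, 3, 4, 5] (2->11, 3->6, 4->19, 5->19), giving [11, 6, 19, 19]. So sub = [11, 6, 19, 19]. sub has length 4. The slice sub[::2] selects indices [0, 2] (0->11, 2->19), giving [11, 19].

[11, 19]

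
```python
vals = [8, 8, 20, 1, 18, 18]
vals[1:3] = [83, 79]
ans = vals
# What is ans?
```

vals starts as [8, 8, 20, 1, 18, 18] (length 6). The slice vals[1:3] covers indices [1, 2] with values [8, 20]. Replacing that slice with [83, 79] (same length) produces [8, 83, 79, 1, 18, 18].

[8, 83, 79, 1, 18, 18]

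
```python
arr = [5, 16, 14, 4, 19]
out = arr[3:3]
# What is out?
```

arr has length 5. The slice arr[3:3] resolves to an empty index range, so the result is [].

[]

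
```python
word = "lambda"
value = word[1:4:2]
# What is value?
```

word has length 6. The slice word[1:4:2] selects indices [1, 3] (1->'a', 3->'b'), giving 'ab'.

'ab'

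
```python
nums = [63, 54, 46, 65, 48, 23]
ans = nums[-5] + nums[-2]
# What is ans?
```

nums has length 6. Negative index -5 maps to positive index 6 + (-5) = 1. nums[1] = 54.
nums has length 6. Negative index -2 maps to positive index 6 + (-2) = 4. nums[4] = 48.
Sum: 54 + 48 = 102.

102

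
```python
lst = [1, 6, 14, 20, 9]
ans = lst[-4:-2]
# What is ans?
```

lst has length 5. The slice lst[-4:-2] selects indices [1, 2] (1->6, 2->14), giving [6, 14].

[6, 14]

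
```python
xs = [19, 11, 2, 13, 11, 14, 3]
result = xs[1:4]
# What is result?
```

xs has length 7. The slice xs[1:4] selects indices [1, 2, 3] (1->11, 2->2, 3->13), giving [11, 2, 13].

[11, 2, 13]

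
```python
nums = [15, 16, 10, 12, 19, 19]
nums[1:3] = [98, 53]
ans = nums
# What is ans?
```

nums starts as [15, 16, 10, 12, 19, 19] (length 6). The slice nums[1:3] covers indices [1, 2] with values [16, 10]. Replacing that slice with [98, 53] (same length) produces [15, 98, 53, 12, 19, 19].

[15, 98, 53, 12, 19, 19]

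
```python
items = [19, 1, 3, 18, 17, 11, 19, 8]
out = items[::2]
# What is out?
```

items has length 8. The slice items[::2] selects indices [0, 2, 4, 6] (0->19, 2->3, 4->17, 6->19), giving [19, 3, 17, 19].

[19, 3, 17, 19]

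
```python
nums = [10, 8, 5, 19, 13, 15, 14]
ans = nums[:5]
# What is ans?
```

nums has length 7. The slice nums[:5] selects indices [0, 1, 2, 3, 4] (0->10, 1->8, 2->5, 3->19, 4->13), giving [10, 8, 5, 19, 13].

[10, 8, 5, 19, 13]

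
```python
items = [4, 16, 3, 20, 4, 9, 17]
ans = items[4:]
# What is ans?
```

items has length 7. The slice items[4:] selects indices [4, 5, 6] (4->4, 5->9, 6->17), giving [4, 9, 17].

[4, 9, 17]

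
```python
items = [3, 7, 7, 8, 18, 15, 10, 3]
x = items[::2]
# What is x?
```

items has length 8. The slice items[::2] selects indices [0, 2, 4, 6] (0->3, 2->7, 4->18, 6->10), giving [3, 7, 18, 10].

[3, 7, 18, 10]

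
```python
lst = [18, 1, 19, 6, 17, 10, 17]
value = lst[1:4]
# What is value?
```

lst has length 7. The slice lst[1:4] selects indices [1, 2, 3] (1->1, 2->19, 3->6), giving [1, 19, 6].

[1, 19, 6]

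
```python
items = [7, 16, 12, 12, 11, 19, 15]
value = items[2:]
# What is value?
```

items has length 7. The slice items[2:] selects indices [2, 3, 4, 5, 6] (2->12, 3->12, 4->11, 5->19, 6->15), giving [12, 12, 11, 19, 15].

[12, 12, 11, 19, 15]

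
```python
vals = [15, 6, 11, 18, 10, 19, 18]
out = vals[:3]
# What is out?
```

vals has length 7. The slice vals[:3] selects indices [0, 1, 2] (0->15, 1->6, 2->11), giving [15, 6, 11].

[15, 6, 11]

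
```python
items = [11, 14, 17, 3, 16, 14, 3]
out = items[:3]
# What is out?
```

items has length 7. The slice items[:3] selects indices [0, 1, 2] (0->11, 1->14, 2->17), giving [11, 14, 17].

[11, 14, 17]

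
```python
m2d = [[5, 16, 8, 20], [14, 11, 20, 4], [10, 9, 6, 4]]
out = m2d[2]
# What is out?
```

m2d has 3 rows. Row 2 is [10, 9, 6, 4].

[10, 9, 6, 4]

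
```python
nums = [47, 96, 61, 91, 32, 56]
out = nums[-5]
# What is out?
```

nums has length 6. Negative index -5 maps to positive index 6 + (-5) = 1. nums[1] = 96.

96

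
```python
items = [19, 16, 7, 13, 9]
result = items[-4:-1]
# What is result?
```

items has length 5. The slice items[-4:-1] selects indices [1, 2, 3] (1->16, 2->7, 3->13), giving [16, 7, 13].

[16, 7, 13]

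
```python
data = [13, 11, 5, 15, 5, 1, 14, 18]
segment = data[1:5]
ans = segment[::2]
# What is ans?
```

data has length 8. The slice data[1:5] selects indices [1, 2, 3, 4] (1->11, 2->5, 3->15, 4->5), giving [11, 5, 15, 5]. So segment = [11, 5, 15, 5]. segment has length 4. The slice segment[::2] selects indices [0, 2] (0->11, 2->15), giving [11, 15].

[11, 15]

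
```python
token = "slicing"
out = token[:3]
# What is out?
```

token has length 7. The slice token[:3] selects indices [0, 1, 2] (0->'s', 1->'l', 2->'i'), giving 'sli'.

'sli'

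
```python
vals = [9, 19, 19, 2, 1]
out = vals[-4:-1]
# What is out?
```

vals has length 5. The slice vals[-4:-1] selects indices [1, 2, 3] (1->19, 2->19, 3->2), giving [19, 19, 2].

[19, 19, 2]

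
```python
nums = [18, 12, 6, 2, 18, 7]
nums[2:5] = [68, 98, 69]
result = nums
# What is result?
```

nums starts as [18, 12, 6, 2, 18, 7] (length 6). The slice nums[2:5] covers indices [2, 3, 4] with values [6, 2, 18]. Replacing that slice with [68, 98, 69] (same length) produces [18, 12, 68, 98, 69, 7].

[18, 12, 68, 98, 69, 7]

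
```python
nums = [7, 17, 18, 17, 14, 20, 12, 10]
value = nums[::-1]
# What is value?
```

nums has length 8. The slice nums[::-1] selects indices [7, 6, 5, 4, 3, 2, 1, 0] (7->10, 6->12, 5->20, 4->14, 3->17, 2->18, 1->17, 0->7), giving [10, 12, 20, 14, 17, 18, 17, 7].

[10, 12, 20, 14, 17, 18, 17, 7]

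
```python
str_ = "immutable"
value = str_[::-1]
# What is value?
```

str_ has length 9. The slice str_[::-1] selects indices [8, 7, 6, 5, 4, 3, 2, 1, 0] (8->'e', 7->'l', 6->'b', 5->'a', 4->'t', 3->'u', 2->'m', 1->'m', 0->'i'), giving 'elbatummi'.

'elbatummi'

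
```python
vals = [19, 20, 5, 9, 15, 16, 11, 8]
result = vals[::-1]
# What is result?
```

vals has length 8. The slice vals[::-1] selects indices [7, 6, 5, 4, 3, 2, 1, 0] (7->8, 6->11, 5->16, 4->15, 3->9, 2->5, 1->20, 0->19), giving [8, 11, 16, 15, 9, 5, 20, 19].

[8, 11, 16, 15, 9, 5, 20, 19]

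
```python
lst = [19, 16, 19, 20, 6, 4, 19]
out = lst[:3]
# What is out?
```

lst has length 7. The slice lst[:3] selects indices [0, 1, 2] (0->19, 1->16, 2->19), giving [19, 16, 19].

[19, 16, 19]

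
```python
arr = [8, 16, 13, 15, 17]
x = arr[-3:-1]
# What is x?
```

arr has length 5. The slice arr[-3:-1] selects indices [2, 3] (2->13, 3->15), giving [13, 15].

[13, 15]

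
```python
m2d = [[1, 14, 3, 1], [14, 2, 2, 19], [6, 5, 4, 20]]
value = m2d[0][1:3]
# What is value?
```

m2d[0] = [1, 14, 3, 1]. m2d[0] has length 4. The slice m2d[0][1:3] selects indices [1, 2] (1->14, 2->3), giving [14, 3].

[14, 3]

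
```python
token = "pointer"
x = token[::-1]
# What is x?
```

token has length 7. The slice token[::-1] selects indices [6, 5, 4, 3, 2, 1, 0] (6->'r', 5->'e', 4->'t', 3->'n', 2->'i', 1->'o', 0->'p'), giving 'retniop'.

'retniop'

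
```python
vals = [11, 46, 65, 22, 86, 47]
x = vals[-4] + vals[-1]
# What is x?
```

vals has length 6. Negative index -4 maps to positive index 6 + (-4) = 2. vals[2] = 65.
vals has length 6. Negative index -1 maps to positive index 6 + (-1) = 5. vals[5] = 47.
Sum: 65 + 47 = 112.

112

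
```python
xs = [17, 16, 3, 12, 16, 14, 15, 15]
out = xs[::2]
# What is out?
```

xs has length 8. The slice xs[::2] selects indices [0, 2, 4, 6] (0->17, 2->3, 4->16, 6->15), giving [17, 3, 16, 15].

[17, 3, 16, 15]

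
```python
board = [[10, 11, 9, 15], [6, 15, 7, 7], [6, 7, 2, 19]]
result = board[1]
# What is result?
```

board has 3 rows. Row 1 is [6, 15, 7, 7].

[6, 15, 7, 7]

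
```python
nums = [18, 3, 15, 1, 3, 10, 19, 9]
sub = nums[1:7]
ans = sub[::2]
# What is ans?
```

nums has length 8. The slice nums[1:7] selects indices [1, 2, 3, 4, 5, 6] (1->3, 2->15, 3->1, 4->3, 5->10, 6->19), giving [3, 15, 1, 3, 10, 19]. So sub = [3, 15, 1, 3, 10, 19]. sub has length 6. The slice sub[::2] selects indices [0, 2, 4] (0->3, 2->1, 4->10), giving [3, 1, 10].

[3, 1, 10]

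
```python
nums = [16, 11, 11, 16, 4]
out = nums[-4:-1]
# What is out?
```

nums has length 5. The slice nums[-4:-1] selects indices [1, 2, 3] (1->11, 2->11, 3->16), giving [11, 11, 16].

[11, 11, 16]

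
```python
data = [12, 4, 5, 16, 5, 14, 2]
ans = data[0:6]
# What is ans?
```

data has length 7. The slice data[0:6] selects indices [0, 1, 2, 3, 4, 5] (0->12, 1->4, 2->5, 3->16, 4->5, 5->14), giving [12, 4, 5, 16, 5, 14].

[12, 4, 5, 16, 5, 14]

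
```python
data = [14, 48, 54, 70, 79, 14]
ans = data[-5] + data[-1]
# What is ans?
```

data has length 6. Negative index -5 maps to positive index 6 + (-5) = 1. data[1] = 48.
data has length 6. Negative index -1 maps to positive index 6 + (-1) = 5. data[5] = 14.
Sum: 48 + 14 = 62.

62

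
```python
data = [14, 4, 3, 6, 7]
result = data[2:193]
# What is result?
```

data has length 5. The slice data[2:193] selects indices [2, 3, 4] (2->3, 3->6, 4->7), giving [3, 6, 7].

[3, 6, 7]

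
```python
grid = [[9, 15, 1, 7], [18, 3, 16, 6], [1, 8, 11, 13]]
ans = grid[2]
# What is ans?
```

grid has 3 rows. Row 2 is [1, 8, 11, 13].

[1, 8, 11, 13]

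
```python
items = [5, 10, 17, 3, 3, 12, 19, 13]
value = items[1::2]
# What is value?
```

items has length 8. The slice items[1::2] selects indices [1, 3, 5, 7] (1->10, 3->3, 5->12, 7->13), giving [10, 3, 12, 13].

[10, 3, 12, 13]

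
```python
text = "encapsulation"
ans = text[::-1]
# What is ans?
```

text has length 13. The slice text[::-1] selects indices [12, 11, 10, 9, 8, 7, 6, 5, 4, 3, 2, 1, 0] (12->'n', 11->'o', 10->'i', 9->'t', 8->'a', 7->'l', 6->'u', 5->'s', 4->'p', 3->'a', 2->'c', 1->'n', 0->'e'), giving 'noitaluspacne'.

'noitaluspacne'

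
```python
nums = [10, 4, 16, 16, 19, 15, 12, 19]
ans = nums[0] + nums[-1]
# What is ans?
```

nums has length 8. nums[0] = 10.
nums has length 8. Negative index -1 maps to positive index 8 + (-1) = 7. nums[7] = 19.
Sum: 10 + 19 = 29.

29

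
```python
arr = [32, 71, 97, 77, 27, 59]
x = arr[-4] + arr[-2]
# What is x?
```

arr has length 6. Negative index -4 maps to positive index 6 + (-4) = 2. arr[2] = 97.
arr has length 6. Negative index -2 maps to positive index 6 + (-2) = 4. arr[4] = 27.
Sum: 97 + 27 = 124.

124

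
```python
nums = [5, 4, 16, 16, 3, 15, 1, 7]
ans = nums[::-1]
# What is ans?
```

nums has length 8. The slice nums[::-1] selects indices [7, 6, 5, 4, 3, 2, 1, 0] (7->7, 6->1, 5->15, 4->3, 3->16, 2->16, 1->4, 0->5), giving [7, 1, 15, 3, 16, 16, 4, 5].

[7, 1, 15, 3, 16, 16, 4, 5]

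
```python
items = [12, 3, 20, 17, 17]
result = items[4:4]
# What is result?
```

items has length 5. The slice items[4:4] resolves to an empty index range, so the result is [].

[]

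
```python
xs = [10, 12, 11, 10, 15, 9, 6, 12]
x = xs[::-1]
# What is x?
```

xs has length 8. The slice xs[::-1] selects indices [7, 6, 5, 4, 3, 2, 1, 0] (7->12, 6->6, 5->9, 4->15, 3->10, 2->11, 1->12, 0->10), giving [12, 6, 9, 15, 10, 11, 12, 10].

[12, 6, 9, 15, 10, 11, 12, 10]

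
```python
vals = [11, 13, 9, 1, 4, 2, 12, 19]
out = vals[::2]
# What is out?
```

vals has length 8. The slice vals[::2] selects indices [0, 2, 4, 6] (0->11, 2->9, 4->4, 6->12), giving [11, 9, 4, 12].

[11, 9, 4, 12]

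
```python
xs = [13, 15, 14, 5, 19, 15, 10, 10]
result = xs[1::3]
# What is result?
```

xs has length 8. The slice xs[1::3] selects indices [1, 4, 7] (1->15, 4->19, 7->10), giving [15, 19, 10].

[15, 19, 10]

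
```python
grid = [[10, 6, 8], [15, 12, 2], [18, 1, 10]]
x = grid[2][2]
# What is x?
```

grid[2] = [18, 1, 10]. Taking column 2 of that row yields 10.

10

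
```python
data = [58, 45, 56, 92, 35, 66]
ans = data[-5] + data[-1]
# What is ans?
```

data has length 6. Negative index -5 maps to positive index 6 + (-5) = 1. data[1] = 45.
data has length 6. Negative index -1 maps to positive index 6 + (-1) = 5. data[5] = 66.
Sum: 45 + 66 = 111.

111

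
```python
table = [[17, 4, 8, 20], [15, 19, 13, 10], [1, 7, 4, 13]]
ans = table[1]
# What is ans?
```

table has 3 rows. Row 1 is [15, 19, 13, 10].

[15, 19, 13, 10]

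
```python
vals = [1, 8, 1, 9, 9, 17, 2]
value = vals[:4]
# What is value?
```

vals has length 7. The slice vals[:4] selects indices [0, 1, 2, 3] (0->1, 1->8, 2->1, 3->9), giving [1, 8, 1, 9].

[1, 8, 1, 9]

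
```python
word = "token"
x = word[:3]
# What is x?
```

word has length 5. The slice word[:3] selects indices [0, 1, 2] (0->'t', 1->'o', 2->'k'), giving 'tok'.

'tok'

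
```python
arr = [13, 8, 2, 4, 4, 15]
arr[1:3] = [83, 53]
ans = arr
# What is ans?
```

arr starts as [13, 8, 2, 4, 4, 15] (length 6). The slice arr[1:3] covers indices [1, 2] with values [8, 2]. Replacing that slice with [83, 53] (same length) produces [13, 83, 53, 4, 4, 15].

[13, 83, 53, 4, 4, 15]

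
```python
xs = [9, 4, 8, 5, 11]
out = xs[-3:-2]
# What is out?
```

xs has length 5. The slice xs[-3:-2] selects indices [2] (2->8), giving [8].

[8]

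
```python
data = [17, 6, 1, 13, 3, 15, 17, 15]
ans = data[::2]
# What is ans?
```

data has length 8. The slice data[::2] selects indices [0, 2, 4, 6] (0->17, 2->1, 4->3, 6->17), giving [17, 1, 3, 17].

[17, 1, 3, 17]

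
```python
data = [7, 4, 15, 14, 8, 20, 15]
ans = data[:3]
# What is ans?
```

data has length 7. The slice data[:3] selects indices [0, 1, 2] (0->7, 1->4, 2->15), giving [7, 4, 15].

[7, 4, 15]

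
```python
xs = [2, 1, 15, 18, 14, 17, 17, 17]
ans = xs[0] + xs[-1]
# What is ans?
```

xs has length 8. xs[0] = 2.
xs has length 8. Negative index -1 maps to positive index 8 + (-1) = 7. xs[7] = 17.
Sum: 2 + 17 = 19.

19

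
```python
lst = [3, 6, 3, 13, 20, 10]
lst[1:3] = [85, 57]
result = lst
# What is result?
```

lst starts as [3, 6, 3, 13, 20, 10] (length 6). The slice lst[1:3] covers indices [1, 2] with values [6, 3]. Replacing that slice with [85, 57] (same length) produces [3, 85, 57, 13, 20, 10].

[3, 85, 57, 13, 20, 10]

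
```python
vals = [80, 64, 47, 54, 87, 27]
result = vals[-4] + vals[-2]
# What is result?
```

vals has length 6. Negative index -4 maps to positive index 6 + (-4) = 2. vals[2] = 47.
vals has length 6. Negative index -2 maps to positive index 6 + (-2) = 4. vals[4] = 87.
Sum: 47 + 87 = 134.

134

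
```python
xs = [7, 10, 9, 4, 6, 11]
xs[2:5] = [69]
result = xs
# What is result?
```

xs starts as [7, 10, 9, 4, 6, 11] (length 6). The slice xs[2:5] covers indices [2, 3, 4] with values [9, 4, 6]. Replacing that slice with [69] (different length) produces [7, 10, 69, 11].

[7, 10, 69, 11]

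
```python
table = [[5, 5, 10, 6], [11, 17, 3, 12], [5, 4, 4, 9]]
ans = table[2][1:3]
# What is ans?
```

table[2] = [5, 4, 4, 9]. table[2] has length 4. The slice table[2][1:3] selects indices [1, 2] (1->4, 2->4), giving [4, 4].

[4, 4]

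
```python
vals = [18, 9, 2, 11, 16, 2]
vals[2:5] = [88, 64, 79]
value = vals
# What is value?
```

vals starts as [18, 9, 2, 11, 16, 2] (length 6). The slice vals[2:5] covers indices [2, 3, 4] with values [2, 11, 16]. Replacing that slice with [88, 64, 79] (same length) produces [18, 9, 88, 64, 79, 2].

[18, 9, 88, 64, 79, 2]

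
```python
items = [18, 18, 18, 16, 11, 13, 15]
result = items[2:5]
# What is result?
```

items has length 7. The slice items[2:5] selects indices [2, 3, 4] (2->18, 3->16, 4->11), giving [18, 16, 11].

[18, 16, 11]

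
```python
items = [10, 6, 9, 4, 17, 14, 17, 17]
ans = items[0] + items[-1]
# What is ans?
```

items has length 8. items[0] = 10.
items has length 8. Negative index -1 maps to positive index 8 + (-1) = 7. items[7] = 17.
Sum: 10 + 17 = 27.

27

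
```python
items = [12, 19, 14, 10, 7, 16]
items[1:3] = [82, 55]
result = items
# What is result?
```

items starts as [12, 19, 14, 10, 7, 16] (length 6). The slice items[1:3] covers indices [1, 2] with values [19, 14]. Replacing that slice with [82, 55] (same length) produces [12, 82, 55, 10, 7, 16].

[12, 82, 55, 10, 7, 16]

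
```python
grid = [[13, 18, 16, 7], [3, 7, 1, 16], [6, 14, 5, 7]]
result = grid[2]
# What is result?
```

grid has 3 rows. Row 2 is [6, 14, 5, 7].

[6, 14, 5, 7]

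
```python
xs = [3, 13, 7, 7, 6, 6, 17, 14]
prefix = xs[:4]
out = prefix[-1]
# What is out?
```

xs has length 8. The slice xs[:4] selects indices [0, 1, 2, 3] (0->3, 1->13, 2->7, 3->7), giving [3, 13, 7, 7]. So prefix = [3, 13, 7, 7]. Then prefix[-1] = 7.

7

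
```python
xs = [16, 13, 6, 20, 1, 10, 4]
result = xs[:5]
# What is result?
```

xs has length 7. The slice xs[:5] selects indices [0, 1, 2, 3, 4] (0->16, 1->13, 2->6, 3->20, 4->1), giving [16, 13, 6, 20, 1].

[16, 13, 6, 20, 1]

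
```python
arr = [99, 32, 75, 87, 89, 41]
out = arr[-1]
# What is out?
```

arr has length 6. Negative index -1 maps to positive index 6 + (-1) = 5. arr[5] = 41.

41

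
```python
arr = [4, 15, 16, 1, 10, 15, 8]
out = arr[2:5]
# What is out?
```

arr has length 7. The slice arr[2:5] selects indices [2, 3, 4] (2->16, 3->1, 4->10), giving [16, 1, 10].

[16, 1, 10]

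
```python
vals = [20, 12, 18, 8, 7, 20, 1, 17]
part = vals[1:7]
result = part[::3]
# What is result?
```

vals has length 8. The slice vals[1:7] selects indices [1, 2, 3, 4, 5, 6] (1->12, 2->18, 3->8, 4->7, 5->20, 6->1), giving [12, 18, 8, 7, 20, 1]. So part = [12, 18, 8, 7, 20, 1]. part has length 6. The slice part[::3] selects indices [0, 3] (0->12, 3->7), giving [12, 7].

[12, 7]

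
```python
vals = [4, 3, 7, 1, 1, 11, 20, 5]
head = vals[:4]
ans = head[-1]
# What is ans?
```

vals has length 8. The slice vals[:4] selects indices [0, 1, 2, 3] (0->4, 1->3, 2->7, 3->1), giving [4, 3, 7, 1]. So head = [4, 3, 7, 1]. Then head[-1] = 1.

1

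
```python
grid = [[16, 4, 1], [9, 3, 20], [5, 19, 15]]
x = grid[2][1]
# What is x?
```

grid[2] = [5, 19, 15]. Taking column 1 of that row yields 19.

19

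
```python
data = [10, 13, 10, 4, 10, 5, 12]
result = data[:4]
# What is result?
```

data has length 7. The slice data[:4] selects indices [0, 1, 2, 3] (0->10, 1->13, 2->10, 3->4), giving [10, 13, 10, 4].

[10, 13, 10, 4]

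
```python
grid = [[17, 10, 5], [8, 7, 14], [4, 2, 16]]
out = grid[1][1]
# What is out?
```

grid[1] = [8, 7, 14]. Taking column 1 of that row yields 7.

7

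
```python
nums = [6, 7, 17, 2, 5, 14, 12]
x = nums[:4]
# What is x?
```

nums has length 7. The slice nums[:4] selects indices [0, 1, 2, 3] (0->6, 1->7, 2->17, 3->2), giving [6, 7, 17, 2].

[6, 7, 17, 2]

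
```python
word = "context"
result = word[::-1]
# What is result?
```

word has length 7. The slice word[::-1] selects indices [6, 5, 4, 3, 2, 1, 0] (6->'t', 5->'x', 4->'e', 3->'t', 2->'n', 1->'o', 0->'c'), giving 'txetnoc'.

'txetnoc'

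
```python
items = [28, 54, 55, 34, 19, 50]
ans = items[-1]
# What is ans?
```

items has length 6. Negative index -1 maps to positive index 6 + (-1) = 5. items[5] = 50.

50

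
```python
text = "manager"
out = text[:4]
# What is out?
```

text has length 7. The slice text[:4] selects indices [0, 1, 2, 3] (0->'m', 1->'a', 2->'n', 3->'a'), giving 'mana'.

'mana'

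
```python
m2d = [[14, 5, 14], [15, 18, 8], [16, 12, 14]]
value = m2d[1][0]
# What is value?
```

m2d[1] = [15, 18, 8]. Taking column 0 of that row yields 15.

15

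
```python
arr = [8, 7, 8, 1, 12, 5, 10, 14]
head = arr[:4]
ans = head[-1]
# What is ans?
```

arr has length 8. The slice arr[:4] selects indices [0, 1, 2, 3] (0->8, 1->7, 2->8, 3->1), giving [8, 7, 8, 1]. So head = [8, 7, 8, 1]. Then head[-1] = 1.

1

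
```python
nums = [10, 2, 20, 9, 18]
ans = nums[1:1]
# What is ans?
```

nums has length 5. The slice nums[1:1] resolves to an empty index range, so the result is [].

[]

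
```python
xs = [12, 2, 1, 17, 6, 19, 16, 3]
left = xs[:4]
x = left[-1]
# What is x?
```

xs has length 8. The slice xs[:4] selects indices [0, 1, 2, 3] (0->12, 1->2, 2->1, 3->17), giving [12, 2, 1, 17]. So left = [12, 2, 1, 17]. Then left[-1] = 17.

17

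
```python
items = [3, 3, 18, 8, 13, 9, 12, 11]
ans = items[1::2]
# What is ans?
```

items has length 8. The slice items[1::2] selects indices [1, 3, 5, 7] (1->3, 3->8, 5->9, 7->11), giving [3, 8, 9, 11].

[3, 8, 9, 11]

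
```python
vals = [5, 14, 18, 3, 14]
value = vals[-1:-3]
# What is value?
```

vals has length 5. The slice vals[-1:-3] resolves to an empty index range, so the result is [].

[]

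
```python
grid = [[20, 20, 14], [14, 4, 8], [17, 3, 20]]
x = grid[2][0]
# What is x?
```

grid[2] = [17, 3, 20]. Taking column 0 of that row yields 17.

17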